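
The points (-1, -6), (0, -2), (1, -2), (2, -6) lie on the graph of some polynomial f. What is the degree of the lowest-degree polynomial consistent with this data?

2

Forward differences of the values at n = -1, 0, 1, 2:
  f  : -6  -2  -2  -6
  Δ  : 4  0  -4
  Δ^2: -4  -4
  Δ^3: 0
The second differences are constant (-4) and nonzero, while all higher differences vanish, so the minimal degree is 2.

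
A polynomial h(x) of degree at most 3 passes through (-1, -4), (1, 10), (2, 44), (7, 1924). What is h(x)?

h(x) = 6x^3 - 3x^2 + x + 6

Write h(x) = ax^3 + bx^2 + cx + d. Substituting each data point gives a linear system:
  -a + b - c + d = -4
  a + b + c + d = 10
  8a + 4b + 2c + d = 44
  343a + 49b + 7c + d = 1924
Solving the system yields a = 6, b = -3, c = 1, d = 6.
So h(x) = 6x^3 - 3x^2 + x + 6.
Check: h(2) = 44. ✓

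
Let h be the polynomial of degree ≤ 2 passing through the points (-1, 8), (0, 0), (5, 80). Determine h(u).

h(u) = 4u^2 - 4u

Write h(u) = au^2 + bu + c. Substituting each data point gives a linear system:
  a - b + c = 8
  c = 0
  25a + 5b + c = 80
Solving the system yields a = 4, b = -4, c = 0.
So h(u) = 4u² - 4u.
Check: h(0) = 0. ✓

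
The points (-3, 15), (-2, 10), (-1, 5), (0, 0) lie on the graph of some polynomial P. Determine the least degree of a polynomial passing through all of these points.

1

Forward differences of the values at x = -3, -2, -1, 0:
  P  : 15  10  5  0
  Δ  : -5  -5  -5
  Δ^2: 0  0
  Δ^3: 0
The first differences are constant (-5) and nonzero, while all higher differences vanish, so the minimal degree is 1.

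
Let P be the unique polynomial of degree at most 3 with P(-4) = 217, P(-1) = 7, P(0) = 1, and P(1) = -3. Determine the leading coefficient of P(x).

-3

Write P(x) = ax^3 + bx^2 + cx + d. Substituting each data point gives a linear system:
  -64a + 16b - 4c + d = 217
  -a + b - c + d = 7
  d = 1
  a + b + c + d = -3
Solving the system yields a = -3, b = 1, c = -2, d = 1.
So P(x) = -3x^3 + x^2 - 2x + 1.
The leading coefficient is -3.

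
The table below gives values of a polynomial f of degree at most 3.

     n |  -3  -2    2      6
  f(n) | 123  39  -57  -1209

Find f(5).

Using the Lagrange interpolation formula with nodes -3, -2, 2, 6:
  L_0(n) = (n + 2)(n - 2)(n - 6) / -45
  L_1(n) = (n + 3)(n - 2)(n - 6) / 32
  L_2(n) = (n + 3)(n + 2)(n - 6) / -80
  L_3(n) = (n + 3)(n + 2)(n - 2) / 288
Then f(n) = 123·L_0(n) + 39·L_1(n) - 57·L_2(n) - 1209·L_3(n).
Expanding and collecting terms gives f(n) = -5n³ - 3n² - 4n + 3.
Evaluating at n = 5: f(5) = -717.

-717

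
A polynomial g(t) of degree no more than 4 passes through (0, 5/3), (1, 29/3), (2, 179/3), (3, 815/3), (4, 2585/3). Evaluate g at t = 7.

25499/3

Write g(t) = at^4 + bt^3 + ct^2 + dt + e. Substituting each data point gives a linear system:
  e = 5/3
  a + b + c + d + e = 29/3
  16a + 8b + 4c + 2d + e = 179/3
  81a + 27b + 9c + 3d + e = 815/3
  256a + 64b + 16c + 4d + e = 2585/3
Solving the system yields a = 4, b = -4, c = 5, d = 3, e = 5/3.
So g(t) = 4t^4 - 4t^3 + 5t^2 + 3t + 5/3.
Then g(7) = 25499/3.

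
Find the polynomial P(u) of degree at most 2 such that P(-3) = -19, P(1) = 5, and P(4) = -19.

Write P(u) = au^2 + bu + c. Substituting each data point gives a linear system:
  9a - 3b + c = -19
  a + b + c = 5
  16a + 4b + c = -19
Solving the system yields a = -2, b = 2, c = 5.
So P(u) = -2u² + 2u + 5.
Check: P(4) = -19. ✓

P(u) = -2u^2 + 2u + 5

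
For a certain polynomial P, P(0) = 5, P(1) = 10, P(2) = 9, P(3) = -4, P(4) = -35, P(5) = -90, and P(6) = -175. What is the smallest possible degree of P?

Forward differences of the values at n = 0, 1, 2, 3, 4, 5, 6:
  P  : 5  10  9  -4  -35  -90  -175
  Δ  : 5  -1  -13  -31  -55  -85
  Δ^2: -6  -12  -18  -24  -30
  Δ^3: -6  -6  -6  -6
  Δ^4: 0  0  0
  Δ^5: 0  0
  Δ^6: 0
The third differences are constant (-6) and nonzero, while all higher differences vanish, so the minimal degree is 3.

3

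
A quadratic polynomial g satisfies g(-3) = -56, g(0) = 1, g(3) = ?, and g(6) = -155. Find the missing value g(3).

The 3 known points determine the degree-2 polynomial uniquely.
Write g(n) = an^2 + bn + c. Substituting each data point gives a linear system:
  9a - 3b + c = -56
  c = 1
  36a + 6b + c = -155
Solving the system yields a = -5, b = 4, c = 1.
So g(n) = -5n^2 + 4n + 1.
Then g(3) = -32.

-32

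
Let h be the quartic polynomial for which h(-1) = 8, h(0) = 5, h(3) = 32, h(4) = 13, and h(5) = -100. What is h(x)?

Write h(x) = ax^4 + bx^3 + cx^2 + dx + e. Substituting each data point gives a linear system:
  a - b + c - d + e = 8
  e = 5
  81a + 27b + 9c + 3d + e = 32
  256a + 64b + 16c + 4d + e = 13
  625a + 125b + 25c + 5d + e = -100
Solving the system yields a = -1, b = 4, c = 2, d = -6, e = 5.
So h(x) = -x⁴ + 4x³ + 2x² - 6x + 5.
Check: h(-1) = 8. ✓

h(x) = -x^4 + 4x^3 + 2x^2 - 6x + 5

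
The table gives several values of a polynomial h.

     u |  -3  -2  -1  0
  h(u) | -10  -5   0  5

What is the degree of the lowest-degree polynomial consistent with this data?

1

Forward differences of the values at u = -3, -2, -1, 0:
  h  : -10  -5  0  5
  Δ  : 5  5  5
  Δ^2: 0  0
  Δ^3: 0
The first differences are constant (5) and nonzero, while all higher differences vanish, so the minimal degree is 1.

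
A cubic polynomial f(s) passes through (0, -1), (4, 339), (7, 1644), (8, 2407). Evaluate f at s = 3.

Write f(s) = as^3 + bs^2 + cs + d. Substituting each data point gives a linear system:
  d = -1
  64a + 16b + 4c + d = 339
  343a + 49b + 7c + d = 1644
  512a + 64b + 8c + d = 2407
Solving the system yields a = 4, b = 6, c = -3, d = -1.
So f(s) = 4s³ + 6s² - 3s - 1.
Then f(3) = 152.

152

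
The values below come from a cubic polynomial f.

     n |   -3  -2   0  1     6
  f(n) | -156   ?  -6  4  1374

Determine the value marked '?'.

The 4 known points determine the degree-3 polynomial uniquely.
Write f(n) = an^3 + bn^2 + cn + d. Substituting each data point gives a linear system:
  -27a + 9b - 3c + d = -156
  d = -6
  a + b + c + d = 4
  216a + 36b + 6c + d = 1374
Solving the system yields a = 6, b = 2, c = 2, d = -6.
So f(n) = 6n^3 + 2n^2 + 2n - 6.
Then f(-2) = -50.

-50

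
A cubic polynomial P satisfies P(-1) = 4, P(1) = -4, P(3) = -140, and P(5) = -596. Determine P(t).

Using the Lagrange interpolation formula with nodes -1, 1, 3, 5:
  L_0(t) = (t - 1)(t - 3)(t - 5) / -48
  L_1(t) = (t + 1)(t - 3)(t - 5) / 16
  L_2(t) = (t + 1)(t - 1)(t - 5) / -16
  L_3(t) = (t + 1)(t - 1)(t - 3) / 48
Then P(t) = 4·L_0(t) - 4·L_1(t) - 140·L_2(t) - 596·L_3(t).
Expanding and collecting terms gives P(t) = -4t³ - 4t² + 4.
Check: P(5) = -596. ✓

P(t) = -4t^3 - 4t^2 + 4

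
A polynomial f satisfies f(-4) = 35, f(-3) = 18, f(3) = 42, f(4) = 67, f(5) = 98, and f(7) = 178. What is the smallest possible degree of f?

Divided differences on the nodes -4, -3, 3, 4, 5, 7:
  order 0: 35  18  42  67  98  178
  order 1: -17  4  25  31  40
  order 2: 3  3  3  3
  order 3: 0  0  0
  order 4: 0  0
  order 5: 0
The order-2 divided differences are all 3 (nonzero) and every higher order vanishes, so the data lies on a polynomial of degree exactly 2.

2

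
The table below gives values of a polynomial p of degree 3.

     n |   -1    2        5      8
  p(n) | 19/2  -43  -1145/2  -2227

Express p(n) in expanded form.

Write p(n) = an^3 + bn^2 + cn + d. Substituting each data point gives a linear system:
  -a + b - c + d = 19/2
  8a + 4b + 2c + d = -43
  125a + 25b + 5c + d = -1145/2
  512a + 64b + 8c + d = -2227
Solving the system yields a = -4, b = -5/2, c = -3, d = 5.
So p(n) = -4n^3 - (5/2)n^2 - 3n + 5.
Check: p(-1) = 19/2. ✓

p(n) = -4n^3 - (5/2)n^2 - 3n + 5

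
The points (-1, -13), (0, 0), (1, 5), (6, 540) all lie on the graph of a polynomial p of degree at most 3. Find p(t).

p(t) = 3t^3 - 4t^2 + 6t

Using the Lagrange interpolation formula with nodes -1, 0, 1, 6:
  L_0(t) = t(t - 1)(t - 6) / -14
  L_1(t) = (t + 1)(t - 1)(t - 6) / 6
  L_2(t) = (t + 1)t(t - 6) / -10
  L_3(t) = (t + 1)t(t - 1) / 210
Then p(t) = -13·L_0(t) + 0·L_1(t) + 5·L_2(t) + 540·L_3(t).
Expanding and collecting terms gives p(t) = 3t^3 - 4t^2 + 6t.
Check: p(0) = 0. ✓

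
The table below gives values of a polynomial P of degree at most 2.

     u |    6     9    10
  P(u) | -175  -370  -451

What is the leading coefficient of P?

Write P(u) = au^2 + bu + c. Substituting each data point gives a linear system:
  36a + 6b + c = -175
  81a + 9b + c = -370
  100a + 10b + c = -451
Solving the system yields a = -4, b = -5, c = -1.
So P(u) = -4u^2 - 5u - 1.
The leading coefficient is -4.

-4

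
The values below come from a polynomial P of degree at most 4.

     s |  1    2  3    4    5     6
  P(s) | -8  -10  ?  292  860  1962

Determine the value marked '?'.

On equispaced nodes a degree-4 polynomial has vanishing fifth forward difference, so
  - P(1) + 5·P(2) - 10·P(3) + 10·P(4) - 5·P(5) + P(6) = 0.
Substituting the known values and solving for P(3):
  -10·P(3) = -540
  P(3) = 54.

54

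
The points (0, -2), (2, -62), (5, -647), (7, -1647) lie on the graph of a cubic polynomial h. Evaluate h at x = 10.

-4542

Write h(x) = ax^3 + bx^2 + cx + d. Substituting each data point gives a linear system:
  d = -2
  8a + 4b + 2c + d = -62
  125a + 25b + 5c + d = -647
  343a + 49b + 7c + d = -1647
Solving the system yields a = -4, b = -5, c = -4, d = -2.
So h(x) = -4x³ - 5x² - 4x - 2.
Then h(10) = -4542.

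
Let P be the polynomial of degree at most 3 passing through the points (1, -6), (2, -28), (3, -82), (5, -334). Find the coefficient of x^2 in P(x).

Write P(x) = ax^3 + bx^2 + cx + d. Substituting each data point gives a linear system:
  a + b + c + d = -6
  8a + 4b + 2c + d = -28
  27a + 9b + 3c + d = -82
  125a + 25b + 5c + d = -334
Solving the system yields a = -2, b = -4, c = 4, d = -4.
So P(x) = -2x^3 - 4x^2 + 4x - 4.
The coefficient of x^2 is -4.

-4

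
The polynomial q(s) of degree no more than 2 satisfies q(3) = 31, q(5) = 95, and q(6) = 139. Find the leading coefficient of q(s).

Write q(s) = as^2 + bs + c. Substituting each data point gives a linear system:
  9a + 3b + c = 31
  25a + 5b + c = 95
  36a + 6b + c = 139
Solving the system yields a = 4, b = 0, c = -5.
So q(s) = 4s² - 5.
The leading coefficient is 4.

4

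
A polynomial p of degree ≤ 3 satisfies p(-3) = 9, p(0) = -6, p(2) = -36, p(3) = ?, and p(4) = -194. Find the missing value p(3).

The 4 known points determine the degree-3 polynomial uniquely.
Write p(s) = as^3 + bs^2 + cs + d. Substituting each data point gives a linear system:
  -27a + 9b - 3c + d = 9
  d = -6
  8a + 4b + 2c + d = -36
  64a + 16b + 4c + d = -194
Solving the system yields a = -2, b = -4, c = 1, d = -6.
So p(s) = -2s^3 - 4s^2 + s - 6.
Then p(3) = -93.

-93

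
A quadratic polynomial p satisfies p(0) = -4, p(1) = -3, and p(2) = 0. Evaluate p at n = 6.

Write p(n) = an^2 + bn + c. Substituting each data point gives a linear system:
  c = -4
  a + b + c = -3
  4a + 2b + c = 0
Solving the system yields a = 1, b = 0, c = -4.
So p(n) = n^2 - 4.
Then p(6) = 32.

32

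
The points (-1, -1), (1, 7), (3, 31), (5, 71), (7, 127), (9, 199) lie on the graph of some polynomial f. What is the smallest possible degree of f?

Forward differences of the values at x = -1, 1, 3, 5, 7, 9:
  f  : -1  7  31  71  127  199
  Δ  : 8  24  40  56  72
  Δ^2: 16  16  16  16
  Δ^3: 0  0  0
  Δ^4: 0  0
  Δ^5: 0
The second differences are constant (16) and nonzero, while all higher differences vanish, so the minimal degree is 2.

2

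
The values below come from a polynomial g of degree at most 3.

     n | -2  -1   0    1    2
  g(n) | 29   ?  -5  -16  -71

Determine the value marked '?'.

The 4 known points determine the degree-3 polynomial uniquely.
Write g(n) = an^3 + bn^2 + cn + d. Substituting each data point gives a linear system:
  -8a + 4b - 2c + d = 29
  d = -5
  a + b + c + d = -16
  8a + 4b + 2c + d = -71
Solving the system yields a = -6, b = -4, c = -1, d = -5.
So g(n) = -6n³ - 4n² - n - 5.
Then g(-1) = -2.

-2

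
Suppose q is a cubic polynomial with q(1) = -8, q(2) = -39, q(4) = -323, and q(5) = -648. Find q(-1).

Using the Lagrange interpolation formula with nodes 1, 2, 4, 5:
  L_0(u) = (u - 2)(u - 4)(u - 5) / -12
  L_1(u) = (u - 1)(u - 4)(u - 5) / 6
  L_2(u) = (u - 1)(u - 2)(u - 5) / -6
  L_3(u) = (u - 1)(u - 2)(u - 4) / 12
Then q(u) = -8·L_0(u) - 39·L_1(u) - 323·L_2(u) - 648·L_3(u).
Expanding and collecting terms gives q(u) = -6u^3 + 5u^2 - 4u - 3.
Evaluating at u = -1: q(-1) = 12.

12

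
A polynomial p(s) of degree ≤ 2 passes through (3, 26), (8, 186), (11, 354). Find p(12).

Write p(s) = as^2 + bs + c. Substituting each data point gives a linear system:
  9a + 3b + c = 26
  64a + 8b + c = 186
  121a + 11b + c = 354
Solving the system yields a = 3, b = -1, c = 2.
So p(s) = 3s² - s + 2.
Then p(12) = 422.

422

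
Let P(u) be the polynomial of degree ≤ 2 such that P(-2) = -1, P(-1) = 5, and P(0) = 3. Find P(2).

-25

Write P(u) = au^2 + bu + c. Substituting each data point gives a linear system:
  4a - 2b + c = -1
  a - b + c = 5
  c = 3
Solving the system yields a = -4, b = -6, c = 3.
So P(u) = -4u^2 - 6u + 3.
Then P(2) = -25.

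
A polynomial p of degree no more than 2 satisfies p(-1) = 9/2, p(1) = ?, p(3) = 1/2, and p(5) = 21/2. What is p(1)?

The 3 known points determine the degree-2 polynomial uniquely.
Write p(t) = at^2 + bt + c. Substituting each data point gives a linear system:
  a - b + c = 9/2
  9a + 3b + c = 1/2
  25a + 5b + c = 21/2
Solving the system yields a = 1, b = -3, c = 1/2.
So p(t) = t^2 - 3t + 1/2.
Then p(1) = -3/2.

-3/2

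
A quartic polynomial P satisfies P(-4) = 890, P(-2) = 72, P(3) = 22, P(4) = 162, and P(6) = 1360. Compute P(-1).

2

Write P(n) = an^4 + bn^3 + cn^2 + dn + e. Substituting each data point gives a linear system:
  256a - 64b + 16c - 4d + e = 890
  16a - 8b + 4c - 2d + e = 72
  81a + 27b + 9c + 3d + e = 22
  256a + 64b + 16c + 4d + e = 162
  1296a + 216b + 36c + 6d + e = 1360
Solving the system yields a = 2, b = -6, c = 1, d = 5, e = -2.
So P(n) = 2n⁴ - 6n³ + n² + 5n - 2.
Then P(-1) = 2.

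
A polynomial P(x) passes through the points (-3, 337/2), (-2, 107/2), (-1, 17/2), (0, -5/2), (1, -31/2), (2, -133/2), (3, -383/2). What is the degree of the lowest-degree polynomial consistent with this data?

3

Forward differences of the values at x = -3, -2, -1, 0, 1, 2, 3:
  P  : 337/2  107/2  17/2  -5/2  -31/2  -133/2  -383/2
  Δ  : -115  -45  -11  -13  -51  -125
  Δ^2: 70  34  -2  -38  -74
  Δ^3: -36  -36  -36  -36
  Δ^4: 0  0  0
  Δ^5: 0  0
  Δ^6: 0
The third differences are constant (-36) and nonzero, while all higher differences vanish, so the minimal degree is 3.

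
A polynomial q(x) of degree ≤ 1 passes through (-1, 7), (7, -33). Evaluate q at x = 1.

Write q(x) = ax + b. Substituting each data point gives a linear system:
  -a + b = 7
  7a + b = -33
Solving the system yields a = -5, b = 2.
So q(x) = -5x + 2.
Then q(1) = -3.

-3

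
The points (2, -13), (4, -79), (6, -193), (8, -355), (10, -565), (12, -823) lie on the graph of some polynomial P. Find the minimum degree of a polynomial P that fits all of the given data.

2

Forward differences of the values at s = 2, 4, 6, 8, 10, 12:
  P  : -13  -79  -193  -355  -565  -823
  Δ  : -66  -114  -162  -210  -258
  Δ^2: -48  -48  -48  -48
  Δ^3: 0  0  0
  Δ^4: 0  0
  Δ^5: 0
The second differences are constant (-48) and nonzero, while all higher differences vanish, so the minimal degree is 2.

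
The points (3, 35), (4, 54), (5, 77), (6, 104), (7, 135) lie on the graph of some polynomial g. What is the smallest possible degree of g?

Forward differences of the values at x = 3, 4, 5, 6, 7:
  g  : 35  54  77  104  135
  Δ  : 19  23  27  31
  Δ^2: 4  4  4
  Δ^3: 0  0
  Δ^4: 0
The second differences are constant (4) and nonzero, while all higher differences vanish, so the minimal degree is 2.

2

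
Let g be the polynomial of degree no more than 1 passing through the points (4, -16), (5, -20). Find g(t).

g(t) = -4t

Using the Lagrange interpolation formula with nodes 4, 5:
  L_0(t) = (t - 5) / -1
  L_1(t) = (t - 4) / 1
Then g(t) = -16·L_0(t) - 20·L_1(t).
Expanding and collecting terms gives g(t) = -4t.
Check: g(5) = -20. ✓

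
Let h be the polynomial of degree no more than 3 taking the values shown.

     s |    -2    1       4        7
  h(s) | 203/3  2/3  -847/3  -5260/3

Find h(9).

-3874

Using the Lagrange interpolation formula with nodes -2, 1, 4, 7:
  L_0(s) = (s - 1)(s - 4)(s - 7) / -162
  L_1(s) = (s + 2)(s - 4)(s - 7) / 54
  L_2(s) = (s + 2)(s - 1)(s - 7) / -54
  L_3(s) = (s + 2)(s - 1)(s - 4) / 162
Then h(s) = 203/3·L_0(s) + 2/3·L_1(s) - 847/3·L_2(s) - 5260/3·L_3(s).
Expanding and collecting terms gives h(s) = -6s³ + 6s² + (5/3)s - 1.
Evaluating at s = 9: h(9) = -3874.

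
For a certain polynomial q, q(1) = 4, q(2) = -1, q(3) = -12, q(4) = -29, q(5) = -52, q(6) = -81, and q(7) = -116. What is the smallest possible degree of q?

2

Forward differences of the values at n = 1, 2, 3, 4, 5, 6, 7:
  q  : 4  -1  -12  -29  -52  -81  -116
  Δ  : -5  -11  -17  -23  -29  -35
  Δ^2: -6  -6  -6  -6  -6
  Δ^3: 0  0  0  0
  Δ^4: 0  0  0
  Δ^5: 0  0
  Δ^6: 0
The second differences are constant (-6) and nonzero, while all higher differences vanish, so the minimal degree is 2.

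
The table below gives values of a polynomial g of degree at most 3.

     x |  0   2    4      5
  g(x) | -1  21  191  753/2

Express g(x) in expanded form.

g(x) = 3x^3 + (1/2)x^2 - 2x - 1

Write g(x) = ax^3 + bx^2 + cx + d. Substituting each data point gives a linear system:
  d = -1
  8a + 4b + 2c + d = 21
  64a + 16b + 4c + d = 191
  125a + 25b + 5c + d = 753/2
Solving the system yields a = 3, b = 1/2, c = -2, d = -1.
So g(x) = 3x^3 + (1/2)x^2 - 2x - 1.
Check: g(2) = 21. ✓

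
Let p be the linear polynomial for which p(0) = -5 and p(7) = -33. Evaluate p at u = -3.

7

Write p(u) = au + b. Substituting each data point gives a linear system:
  b = -5
  7a + b = -33
Solving the system yields a = -4, b = -5.
So p(u) = -4u - 5.
Then p(-3) = 7.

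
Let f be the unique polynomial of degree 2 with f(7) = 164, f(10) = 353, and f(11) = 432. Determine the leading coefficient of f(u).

Write f(u) = au^2 + bu + c. Substituting each data point gives a linear system:
  49a + 7b + c = 164
  100a + 10b + c = 353
  121a + 11b + c = 432
Solving the system yields a = 4, b = -5, c = 3.
So f(u) = 4u² - 5u + 3.
The leading coefficient is 4.

4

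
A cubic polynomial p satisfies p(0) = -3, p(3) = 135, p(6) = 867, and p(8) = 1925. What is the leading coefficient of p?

3

Write p(u) = au^3 + bu^2 + cu + d. Substituting each data point gives a linear system:
  d = -3
  27a + 9b + 3c + d = 135
  216a + 36b + 6c + d = 867
  512a + 64b + 8c + d = 1925
Solving the system yields a = 3, b = 6, c = 1, d = -3.
So p(u) = 3u^3 + 6u^2 + u - 3.
The leading coefficient is 3.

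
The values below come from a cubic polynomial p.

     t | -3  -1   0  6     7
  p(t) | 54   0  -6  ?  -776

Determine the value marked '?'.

The 4 known points determine the degree-3 polynomial uniquely.
Write p(t) = at^3 + bt^2 + ct + d. Substituting each data point gives a linear system:
  -27a + 9b - 3c + d = 54
  -a + b - c + d = 0
  d = -6
  343a + 49b + 7c + d = -776
Solving the system yields a = -2, b = -1, c = -5, d = -6.
So p(t) = -2t^3 - t^2 - 5t - 6.
Then p(6) = -504.

-504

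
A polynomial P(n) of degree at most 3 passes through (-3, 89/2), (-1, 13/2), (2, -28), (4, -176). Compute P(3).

-163/2

Write P(n) = an^3 + bn^2 + cn + d. Substituting each data point gives a linear system:
  -27a + 9b - 3c + d = 89/2
  -a + b - c + d = 13/2
  8a + 4b + 2c + d = -28
  64a + 16b + 4c + d = -176
Solving the system yields a = -2, b = -5/2, c = -3, d = 4.
So P(n) = -2n^3 - (5/2)n^2 - 3n + 4.
Then P(3) = -163/2.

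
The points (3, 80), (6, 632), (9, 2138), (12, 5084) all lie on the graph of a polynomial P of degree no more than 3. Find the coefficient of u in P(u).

4

Write P(u) = au^3 + bu^2 + cu + d. Substituting each data point gives a linear system:
  27a + 9b + 3c + d = 80
  216a + 36b + 6c + d = 632
  729a + 81b + 9c + d = 2138
  1728a + 144b + 12c + d = 5084
Solving the system yields a = 3, b = -1, c = 4, d = -4.
So P(u) = 3u^3 - u^2 + 4u - 4.
The coefficient of u is 4.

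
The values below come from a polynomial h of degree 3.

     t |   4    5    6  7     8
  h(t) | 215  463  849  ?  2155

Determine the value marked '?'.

On equispaced nodes a degree-3 polynomial has vanishing fourth forward difference, so
  h(4) - 4·h(5) + 6·h(6) - 4·h(7) + h(8) = 0.
Substituting the known values and solving for h(7):
  -4·h(7) = -5612
  h(7) = 1403.

1403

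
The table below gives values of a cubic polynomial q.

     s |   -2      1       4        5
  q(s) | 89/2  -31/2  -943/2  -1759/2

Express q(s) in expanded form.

q(s) = -6s^3 - 4s^2 - 6s + 1/2

Using the Lagrange interpolation formula with nodes -2, 1, 4, 5:
  L_0(s) = (s - 1)(s - 4)(s - 5) / -126
  L_1(s) = (s + 2)(s - 4)(s - 5) / 36
  L_2(s) = (s + 2)(s - 1)(s - 5) / -18
  L_3(s) = (s + 2)(s - 1)(s - 4) / 28
Then q(s) = 89/2·L_0(s) - 31/2·L_1(s) - 943/2·L_2(s) - 1759/2·L_3(s).
Expanding and collecting terms gives q(s) = -6s^3 - 4s^2 - 6s + 1/2.
Check: q(-2) = 89/2. ✓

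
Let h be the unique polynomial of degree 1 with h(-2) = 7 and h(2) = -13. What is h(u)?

Write h(u) = au + b. Substituting each data point gives a linear system:
  -2a + b = 7
  2a + b = -13
Solving the system yields a = -5, b = -3.
So h(u) = -5u - 3.
Check: h(-2) = 7. ✓

h(u) = -5u - 3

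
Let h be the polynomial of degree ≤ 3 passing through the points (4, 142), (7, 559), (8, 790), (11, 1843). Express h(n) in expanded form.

h(n) = n^3 + 4n^2 + 2n + 6

Using the Lagrange interpolation formula with nodes 4, 7, 8, 11:
  L_0(n) = (n - 7)(n - 8)(n - 11) / -84
  L_1(n) = (n - 4)(n - 8)(n - 11) / 12
  L_2(n) = (n - 4)(n - 7)(n - 11) / -12
  L_3(n) = (n - 4)(n - 7)(n - 8) / 84
Then h(n) = 142·L_0(n) + 559·L_1(n) + 790·L_2(n) + 1843·L_3(n).
Expanding and collecting terms gives h(n) = n^3 + 4n^2 + 2n + 6.
Check: h(8) = 790. ✓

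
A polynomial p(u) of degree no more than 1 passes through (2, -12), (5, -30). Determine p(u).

p(u) = -6u

Write p(u) = au + b. Substituting each data point gives a linear system:
  2a + b = -12
  5a + b = -30
Solving the system yields a = -6, b = 0.
So p(u) = -6u.
Check: p(5) = -30. ✓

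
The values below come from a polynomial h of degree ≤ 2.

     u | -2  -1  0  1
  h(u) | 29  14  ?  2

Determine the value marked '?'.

The 3 known points determine the degree-2 polynomial uniquely.
Write h(u) = au^2 + bu + c. Substituting each data point gives a linear system:
  4a - 2b + c = 29
  a - b + c = 14
  a + b + c = 2
Solving the system yields a = 3, b = -6, c = 5.
So h(u) = 3u^2 - 6u + 5.
Then h(0) = 5.

5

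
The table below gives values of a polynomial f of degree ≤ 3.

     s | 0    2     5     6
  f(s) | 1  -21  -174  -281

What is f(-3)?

34

Using the Lagrange interpolation formula with nodes 0, 2, 5, 6:
  L_0(s) = (s - 2)(s - 5)(s - 6) / -60
  L_1(s) = s(s - 5)(s - 6) / 24
  L_2(s) = s(s - 2)(s - 6) / -15
  L_3(s) = s(s - 2)(s - 5) / 24
Then f(s) = 1·L_0(s) - 21·L_1(s) - 174·L_2(s) - 281·L_3(s).
Expanding and collecting terms gives f(s) = -s^3 - s^2 - 5s + 1.
Evaluating at s = -3: f(-3) = 34.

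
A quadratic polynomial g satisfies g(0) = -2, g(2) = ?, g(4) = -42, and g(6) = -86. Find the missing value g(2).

The 3 known points determine the degree-2 polynomial uniquely.
Write g(n) = an^2 + bn + c. Substituting each data point gives a linear system:
  c = -2
  16a + 4b + c = -42
  36a + 6b + c = -86
Solving the system yields a = -2, b = -2, c = -2.
So g(n) = -2n^2 - 2n - 2.
Then g(2) = -14.

-14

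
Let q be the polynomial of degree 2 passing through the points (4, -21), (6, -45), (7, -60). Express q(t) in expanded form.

q(t) = -t^2 - 2t + 3

Write q(t) = at^2 + bt + c. Substituting each data point gives a linear system:
  16a + 4b + c = -21
  36a + 6b + c = -45
  49a + 7b + c = -60
Solving the system yields a = -1, b = -2, c = 3.
So q(t) = -t^2 - 2t + 3.
Check: q(7) = -60. ✓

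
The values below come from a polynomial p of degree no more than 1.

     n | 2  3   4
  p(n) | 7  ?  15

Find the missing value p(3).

The 2 known points determine the degree-1 polynomial uniquely.
Write p(n) = an + b. Substituting each data point gives a linear system:
  2a + b = 7
  4a + b = 15
Solving the system yields a = 4, b = -1.
So p(n) = 4n - 1.
Then p(3) = 11.

11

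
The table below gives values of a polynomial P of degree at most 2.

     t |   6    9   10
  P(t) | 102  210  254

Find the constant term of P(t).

-6

Write P(t) = at^2 + bt + c. Substituting each data point gives a linear system:
  36a + 6b + c = 102
  81a + 9b + c = 210
  100a + 10b + c = 254
Solving the system yields a = 2, b = 6, c = -6.
So P(t) = 2t² + 6t - 6.
The constant term is -6.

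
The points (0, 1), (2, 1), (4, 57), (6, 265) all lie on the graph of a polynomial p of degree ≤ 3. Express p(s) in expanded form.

p(s) = 2s^3 - 5s^2 + 2s + 1

Using the Lagrange interpolation formula with nodes 0, 2, 4, 6:
  L_0(s) = (s - 2)(s - 4)(s - 6) / -48
  L_1(s) = s(s - 4)(s - 6) / 16
  L_2(s) = s(s - 2)(s - 6) / -16
  L_3(s) = s(s - 2)(s - 4) / 48
Then p(s) = 1·L_0(s) + 1·L_1(s) + 57·L_2(s) + 265·L_3(s).
Expanding and collecting terms gives p(s) = 2s^3 - 5s^2 + 2s + 1.
Check: p(4) = 57. ✓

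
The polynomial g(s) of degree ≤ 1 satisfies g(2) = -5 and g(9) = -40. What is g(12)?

-55

Write g(s) = as + b. Substituting each data point gives a linear system:
  2a + b = -5
  9a + b = -40
Solving the system yields a = -5, b = 5.
So g(s) = -5s + 5.
Then g(12) = -55.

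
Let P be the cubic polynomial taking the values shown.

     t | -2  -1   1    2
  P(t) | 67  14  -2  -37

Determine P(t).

Write P(t) = at^3 + bt^2 + ct + d. Substituting each data point gives a linear system:
  -8a + 4b - 2c + d = 67
  -a + b - c + d = 14
  a + b + c + d = -2
  8a + 4b + 2c + d = -37
Solving the system yields a = -6, b = 3, c = -2, d = 3.
So P(t) = -6t^3 + 3t^2 - 2t + 3.
Check: P(-2) = 67. ✓

P(t) = -6t^3 + 3t^2 - 2t + 3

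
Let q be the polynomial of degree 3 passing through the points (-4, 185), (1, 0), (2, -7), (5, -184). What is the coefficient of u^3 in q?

-2

Write q(u) = au^3 + bu^2 + cu + d. Substituting each data point gives a linear system:
  -64a + 16b - 4c + d = 185
  a + b + c + d = 0
  8a + 4b + 2c + d = -7
  125a + 25b + 5c + d = -184
Solving the system yields a = -2, b = 3, c = -2, d = 1.
So q(u) = -2u^3 + 3u^2 - 2u + 1.
The leading coefficient is -2.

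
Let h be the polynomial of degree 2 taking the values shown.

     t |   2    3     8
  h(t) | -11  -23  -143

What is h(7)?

Using the Lagrange interpolation formula with nodes 2, 3, 8:
  L_0(t) = (t - 3)(t - 8) / 6
  L_1(t) = (t - 2)(t - 8) / -5
  L_2(t) = (t - 2)(t - 3) / 30
Then h(t) = -11·L_0(t) - 23·L_1(t) - 143·L_2(t).
Expanding and collecting terms gives h(t) = -2t² - 2t + 1.
Evaluating at t = 7: h(7) = -111.

-111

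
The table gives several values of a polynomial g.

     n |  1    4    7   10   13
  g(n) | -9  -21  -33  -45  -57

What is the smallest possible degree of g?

Forward differences of the values at n = 1, 4, 7, 10, 13:
  g  : -9  -21  -33  -45  -57
  Δ  : -12  -12  -12  -12
  Δ^2: 0  0  0
  Δ^3: 0  0
  Δ^4: 0
The first differences are constant (-12) and nonzero, while all higher differences vanish, so the minimal degree is 1.

1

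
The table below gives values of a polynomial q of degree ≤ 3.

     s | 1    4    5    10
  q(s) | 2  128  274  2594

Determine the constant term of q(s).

4

Write q(s) = as^3 + bs^2 + cs + d. Substituting each data point gives a linear system:
  a + b + c + d = 2
  64a + 16b + 4c + d = 128
  125a + 25b + 5c + d = 274
  1000a + 100b + 10c + d = 2594
Solving the system yields a = 3, b = -4, c = -1, d = 4.
So q(s) = 3s^3 - 4s^2 - s + 4.
The constant term is 4.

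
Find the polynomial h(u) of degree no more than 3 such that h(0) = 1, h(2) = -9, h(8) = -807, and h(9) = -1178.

h(u) = -2u^3 + 4u^2 - 5u + 1

Write h(u) = au^3 + bu^2 + cu + d. Substituting each data point gives a linear system:
  d = 1
  8a + 4b + 2c + d = -9
  512a + 64b + 8c + d = -807
  729a + 81b + 9c + d = -1178
Solving the system yields a = -2, b = 4, c = -5, d = 1.
So h(u) = -2u³ + 4u² - 5u + 1.
Check: h(8) = -807. ✓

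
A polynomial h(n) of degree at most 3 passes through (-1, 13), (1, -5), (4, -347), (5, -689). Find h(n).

h(n) = -6n^3 + 3n^2 - 3n + 1

Write h(n) = an^3 + bn^2 + cn + d. Substituting each data point gives a linear system:
  -a + b - c + d = 13
  a + b + c + d = -5
  64a + 16b + 4c + d = -347
  125a + 25b + 5c + d = -689
Solving the system yields a = -6, b = 3, c = -3, d = 1.
So h(n) = -6n^3 + 3n^2 - 3n + 1.
Check: h(1) = -5. ✓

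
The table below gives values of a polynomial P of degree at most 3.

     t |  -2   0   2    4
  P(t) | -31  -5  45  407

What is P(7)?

Forward differences of the values at t = -2, 0, 2, 4:
  P  : -31  -5  45  407
  Δ  : 26  50  362
  Δ^2: 24  312
  Δ^3: 288
The third differences are constant, confirming degree 3.
Interpolating (Newton forward form) and evaluating at t = 7 gives P(7) = 2165.

2165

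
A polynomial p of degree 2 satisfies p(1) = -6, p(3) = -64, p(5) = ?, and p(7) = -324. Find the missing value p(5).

The 3 known points determine the degree-2 polynomial uniquely.
Write p(u) = au^2 + bu + c. Substituting each data point gives a linear system:
  a + b + c = -6
  9a + 3b + c = -64
  49a + 7b + c = -324
Solving the system yields a = -6, b = -5, c = 5.
So p(u) = -6u^2 - 5u + 5.
Then p(5) = -170.

-170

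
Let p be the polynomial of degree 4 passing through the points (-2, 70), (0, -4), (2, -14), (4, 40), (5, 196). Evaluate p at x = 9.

3920

Write p(x) = ax^4 + bx^3 + cx^2 + dx + e. Substituting each data point gives a linear system:
  16a - 8b + 4c - 2d + e = 70
  e = -4
  16a + 8b + 4c + 2d + e = -14
  256a + 64b + 16c + 4d + e = 40
  625a + 125b + 25c + 5d + e = 196
Solving the system yields a = 1, b = -4, c = 4, d = -5, e = -4.
So p(x) = x^4 - 4x^3 + 4x^2 - 5x - 4.
Then p(9) = 3920.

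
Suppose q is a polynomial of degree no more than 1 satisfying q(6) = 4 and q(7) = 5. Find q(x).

q(x) = x - 2

Write q(x) = ax + b. Substituting each data point gives a linear system:
  6a + b = 4
  7a + b = 5
Solving the system yields a = 1, b = -2.
So q(x) = x - 2.
Check: q(6) = 4. ✓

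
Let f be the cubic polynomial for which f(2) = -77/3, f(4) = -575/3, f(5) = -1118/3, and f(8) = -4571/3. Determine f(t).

f(t) = -3t^3 + (1/3)t^2 - t - 1

Using the Lagrange interpolation formula with nodes 2, 4, 5, 8:
  L_0(t) = (t - 4)(t - 5)(t - 8) / -36
  L_1(t) = (t - 2)(t - 5)(t - 8) / 8
  L_2(t) = (t - 2)(t - 4)(t - 8) / -9
  L_3(t) = (t - 2)(t - 4)(t - 5) / 72
Then f(t) = -77/3·L_0(t) - 575/3·L_1(t) - 1118/3·L_2(t) - 4571/3·L_3(t).
Expanding and collecting terms gives f(t) = -3t³ + (1/3)t² - t - 1.
Check: f(2) = -77/3. ✓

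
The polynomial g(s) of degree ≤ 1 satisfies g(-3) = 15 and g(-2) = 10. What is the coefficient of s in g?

Write g(s) = as + b. Substituting each data point gives a linear system:
  -3a + b = 15
  -2a + b = 10
Solving the system yields a = -5, b = 0.
So g(s) = -5s.
The leading coefficient is -5.

-5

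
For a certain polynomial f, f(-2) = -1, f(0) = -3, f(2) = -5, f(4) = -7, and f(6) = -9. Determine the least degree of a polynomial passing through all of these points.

1

Forward differences of the values at s = -2, 0, 2, 4, 6:
  f  : -1  -3  -5  -7  -9
  Δ  : -2  -2  -2  -2
  Δ^2: 0  0  0
  Δ^3: 0  0
  Δ^4: 0
The first differences are constant (-2) and nonzero, while all higher differences vanish, so the minimal degree is 1.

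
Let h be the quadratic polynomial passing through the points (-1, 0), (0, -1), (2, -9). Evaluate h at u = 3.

Using the Lagrange interpolation formula with nodes -1, 0, 2:
  L_0(u) = u(u - 2) / 3
  L_1(u) = (u + 1)(u - 2) / -2
  L_2(u) = (u + 1)u / 6
Then h(u) = 0·L_0(u) - 1·L_1(u) - 9·L_2(u).
Expanding and collecting terms gives h(u) = -u² - 2u - 1.
Evaluating at u = 3: h(3) = -16.

-16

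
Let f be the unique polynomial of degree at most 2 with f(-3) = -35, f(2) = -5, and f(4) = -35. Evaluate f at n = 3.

Write f(n) = an^2 + bn + c. Substituting each data point gives a linear system:
  9a - 3b + c = -35
  4a + 2b + c = -5
  16a + 4b + c = -35
Solving the system yields a = -3, b = 3, c = 1.
So f(n) = -3n^2 + 3n + 1.
Then f(3) = -17.

-17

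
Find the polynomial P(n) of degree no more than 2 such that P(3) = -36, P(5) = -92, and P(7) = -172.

P(n) = -3n^2 - 4n + 3

Using the Lagrange interpolation formula with nodes 3, 5, 7:
  L_0(n) = (n - 5)(n - 7) / 8
  L_1(n) = (n - 3)(n - 7) / -4
  L_2(n) = (n - 3)(n - 5) / 8
Then P(n) = -36·L_0(n) - 92·L_1(n) - 172·L_2(n).
Expanding and collecting terms gives P(n) = -3n^2 - 4n + 3.
Check: P(5) = -92. ✓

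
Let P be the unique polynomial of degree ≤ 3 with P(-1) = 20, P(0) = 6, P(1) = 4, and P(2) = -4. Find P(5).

-244

Forward differences of the values at s = -1, 0, 1, 2:
  P  : 20  6  4  -4
  Δ  : -14  -2  -8
  Δ^2: 12  -6
  Δ^3: -18
The third differences are constant, confirming degree 3.
Interpolating (Newton forward form) and evaluating at s = 5 gives P(5) = -244.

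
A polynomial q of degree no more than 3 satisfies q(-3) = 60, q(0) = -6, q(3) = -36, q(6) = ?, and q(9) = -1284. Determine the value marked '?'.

-354

On equispaced nodes a degree-3 polynomial has vanishing fourth forward difference, so
  q(-3) - 4·q(0) + 6·q(3) - 4·q(6) + q(9) = 0.
Substituting the known values and solving for q(6):
  -4·q(6) = 1416
  q(6) = -354.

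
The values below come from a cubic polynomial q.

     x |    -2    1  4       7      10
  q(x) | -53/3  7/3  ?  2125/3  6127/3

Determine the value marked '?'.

409/3

On equispaced nodes a degree-3 polynomial has vanishing fourth forward difference, so
  q(-2) - 4·q(1) + 6·q(4) - 4·q(7) + q(10) = 0.
Substituting the known values and solving for q(4):
  6·q(4) = 818
  q(4) = 409/3.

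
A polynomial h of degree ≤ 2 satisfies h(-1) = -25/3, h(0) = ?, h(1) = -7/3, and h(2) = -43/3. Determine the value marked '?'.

The 3 known points determine the degree-2 polynomial uniquely.
Write h(t) = at^2 + bt + c. Substituting each data point gives a linear system:
  a - b + c = -25/3
  a + b + c = -7/3
  4a + 2b + c = -43/3
Solving the system yields a = -5, b = 3, c = -1/3.
So h(t) = -5t² + 3t - 1/3.
Then h(0) = -1/3.

-1/3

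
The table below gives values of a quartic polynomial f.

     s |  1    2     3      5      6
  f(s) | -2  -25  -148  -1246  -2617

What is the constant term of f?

Write f(s) = as^4 + bs^3 + cs^2 + ds + e. Substituting each data point gives a linear system:
  a + b + c + d + e = -2
  16a + 8b + 4c + 2d + e = -25
  81a + 27b + 9c + 3d + e = -148
  625a + 125b + 25c + 5d + e = -1246
  1296a + 216b + 36c + 6d + e = -2617
Solving the system yields a = -2, b = -1, c = 6, d = -4, e = -1.
So f(s) = -2s⁴ - s³ + 6s² - 4s - 1.
The constant term is -1.

-1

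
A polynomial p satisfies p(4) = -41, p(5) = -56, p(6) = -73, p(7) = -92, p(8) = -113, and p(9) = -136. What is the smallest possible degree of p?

2

Forward differences of the values at s = 4, 5, 6, 7, 8, 9:
  p  : -41  -56  -73  -92  -113  -136
  Δ  : -15  -17  -19  -21  -23
  Δ^2: -2  -2  -2  -2
  Δ^3: 0  0  0
  Δ^4: 0  0
  Δ^5: 0
The second differences are constant (-2) and nonzero, while all higher differences vanish, so the minimal degree is 2.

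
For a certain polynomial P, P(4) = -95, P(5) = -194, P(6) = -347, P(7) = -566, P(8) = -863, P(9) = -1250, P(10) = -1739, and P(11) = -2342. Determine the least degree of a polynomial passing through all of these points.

3

Forward differences of the values at t = 4, 5, 6, 7, 8, 9, 10, 11:
  P  : -95  -194  -347  -566  -863  -1250  -1739  -2342
  Δ  : -99  -153  -219  -297  -387  -489  -603
  Δ^2: -54  -66  -78  -90  -102  -114
  Δ^3: -12  -12  -12  -12  -12
  Δ^4: 0  0  0  0
  Δ^5: 0  0  0
  Δ^6: 0  0
  Δ^7: 0
The third differences are constant (-12) and nonzero, while all higher differences vanish, so the minimal degree is 3.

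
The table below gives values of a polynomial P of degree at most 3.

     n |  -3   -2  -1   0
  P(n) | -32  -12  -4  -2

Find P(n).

Using the Lagrange interpolation formula with nodes -3, -2, -1, 0:
  L_0(n) = (n + 2)(n + 1)n / -6
  L_1(n) = (n + 3)(n + 1)n / 2
  L_2(n) = (n + 3)(n + 2)n / -2
  L_3(n) = (n + 3)(n + 2)(n + 1) / 6
Then P(n) = -32·L_0(n) - 12·L_1(n) - 4·L_2(n) - 2·L_3(n).
Expanding and collecting terms gives P(n) = n³ + n - 2.
Check: P(-3) = -32. ✓

P(n) = n^3 + n - 2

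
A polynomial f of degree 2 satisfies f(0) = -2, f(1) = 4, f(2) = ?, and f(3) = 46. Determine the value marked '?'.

20

The 3 known points determine the degree-2 polynomial uniquely.
Write f(u) = au^2 + bu + c. Substituting each data point gives a linear system:
  c = -2
  a + b + c = 4
  9a + 3b + c = 46
Solving the system yields a = 5, b = 1, c = -2.
So f(u) = 5u^2 + u - 2.
Then f(2) = 20.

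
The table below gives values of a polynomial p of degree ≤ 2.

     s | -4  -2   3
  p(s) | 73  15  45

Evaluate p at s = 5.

127

Write p(s) = as^2 + bs + c. Substituting each data point gives a linear system:
  16a - 4b + c = 73
  4a - 2b + c = 15
  9a + 3b + c = 45
Solving the system yields a = 5, b = 1, c = -3.
So p(s) = 5s^2 + s - 3.
Then p(5) = 127.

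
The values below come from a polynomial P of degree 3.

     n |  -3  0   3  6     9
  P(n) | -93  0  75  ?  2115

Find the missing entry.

On equispaced nodes a degree-3 polynomial has vanishing fourth forward difference, so
  P(-3) - 4·P(0) + 6·P(3) - 4·P(6) + P(9) = 0.
Substituting the known values and solving for P(6):
  -4·P(6) = -2472
  P(6) = 618.

618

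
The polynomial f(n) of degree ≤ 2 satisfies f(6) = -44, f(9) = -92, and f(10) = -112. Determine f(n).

f(n) = -n^2 - n - 2

Using the Lagrange interpolation formula with nodes 6, 9, 10:
  L_0(n) = (n - 9)(n - 10) / 12
  L_1(n) = (n - 6)(n - 10) / -3
  L_2(n) = (n - 6)(n - 9) / 4
Then f(n) = -44·L_0(n) - 92·L_1(n) - 112·L_2(n).
Expanding and collecting terms gives f(n) = -n^2 - n - 2.
Check: f(10) = -112. ✓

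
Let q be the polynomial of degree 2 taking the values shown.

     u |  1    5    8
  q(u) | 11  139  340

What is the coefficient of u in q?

2

Write q(u) = au^2 + bu + c. Substituting each data point gives a linear system:
  a + b + c = 11
  25a + 5b + c = 139
  64a + 8b + c = 340
Solving the system yields a = 5, b = 2, c = 4.
So q(u) = 5u^2 + 2u + 4.
The coefficient of u is 2.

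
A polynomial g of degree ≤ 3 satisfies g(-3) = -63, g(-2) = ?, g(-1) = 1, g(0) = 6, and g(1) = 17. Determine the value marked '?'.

The 4 known points determine the degree-3 polynomial uniquely.
Write g(n) = an^3 + bn^2 + cn + d. Substituting each data point gives a linear system:
  -27a + 9b - 3c + d = -63
  -a + b - c + d = 1
  d = 6
  a + b + c + d = 17
Solving the system yields a = 3, b = 3, c = 5, d = 6.
So g(n) = 3n^3 + 3n^2 + 5n + 6.
Then g(-2) = -16.

-16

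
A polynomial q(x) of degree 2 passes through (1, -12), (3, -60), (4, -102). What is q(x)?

q(x) = -6x^2 - 6

Write q(x) = ax^2 + bx + c. Substituting each data point gives a linear system:
  a + b + c = -12
  9a + 3b + c = -60
  16a + 4b + c = -102
Solving the system yields a = -6, b = 0, c = -6.
So q(x) = -6x² - 6.
Check: q(3) = -60. ✓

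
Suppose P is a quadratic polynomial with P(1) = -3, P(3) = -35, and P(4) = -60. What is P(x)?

Write P(x) = ax^2 + bx + c. Substituting each data point gives a linear system:
  a + b + c = -3
  9a + 3b + c = -35
  16a + 4b + c = -60
Solving the system yields a = -3, b = -4, c = 4.
So P(x) = -3x^2 - 4x + 4.
Check: P(3) = -35. ✓

P(x) = -3x^2 - 4x + 4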